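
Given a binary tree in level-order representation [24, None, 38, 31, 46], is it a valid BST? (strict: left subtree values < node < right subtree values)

Level-order array: [24, None, 38, 31, 46]
Validate using subtree bounds (lo, hi): at each node, require lo < value < hi,
then recurse left with hi=value and right with lo=value.
Preorder trace (stopping at first violation):
  at node 24 with bounds (-inf, +inf): OK
  at node 38 with bounds (24, +inf): OK
  at node 31 with bounds (24, 38): OK
  at node 46 with bounds (38, +inf): OK
No violation found at any node.
Result: Valid BST


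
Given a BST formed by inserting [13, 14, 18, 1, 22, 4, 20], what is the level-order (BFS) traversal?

Tree insertion order: [13, 14, 18, 1, 22, 4, 20]
Tree (level-order array): [13, 1, 14, None, 4, None, 18, None, None, None, 22, 20]
BFS from the root, enqueuing left then right child of each popped node:
  queue [13] -> pop 13, enqueue [1, 14], visited so far: [13]
  queue [1, 14] -> pop 1, enqueue [4], visited so far: [13, 1]
  queue [14, 4] -> pop 14, enqueue [18], visited so far: [13, 1, 14]
  queue [4, 18] -> pop 4, enqueue [none], visited so far: [13, 1, 14, 4]
  queue [18] -> pop 18, enqueue [22], visited so far: [13, 1, 14, 4, 18]
  queue [22] -> pop 22, enqueue [20], visited so far: [13, 1, 14, 4, 18, 22]
  queue [20] -> pop 20, enqueue [none], visited so far: [13, 1, 14, 4, 18, 22, 20]
Result: [13, 1, 14, 4, 18, 22, 20]


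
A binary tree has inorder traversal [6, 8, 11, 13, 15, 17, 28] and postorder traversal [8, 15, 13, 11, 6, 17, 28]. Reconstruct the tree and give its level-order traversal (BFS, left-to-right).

Inorder:   [6, 8, 11, 13, 15, 17, 28]
Postorder: [8, 15, 13, 11, 6, 17, 28]
Algorithm: postorder visits root last, so walk postorder right-to-left;
each value is the root of the current inorder slice — split it at that
value, recurse on the right subtree first, then the left.
Recursive splits:
  root=28; inorder splits into left=[6, 8, 11, 13, 15, 17], right=[]
  root=17; inorder splits into left=[6, 8, 11, 13, 15], right=[]
  root=6; inorder splits into left=[], right=[8, 11, 13, 15]
  root=11; inorder splits into left=[8], right=[13, 15]
  root=13; inorder splits into left=[], right=[15]
  root=15; inorder splits into left=[], right=[]
  root=8; inorder splits into left=[], right=[]
Reconstructed level-order: [28, 17, 6, 11, 8, 13, 15]


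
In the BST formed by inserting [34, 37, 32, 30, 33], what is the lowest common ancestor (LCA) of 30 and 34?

Tree insertion order: [34, 37, 32, 30, 33]
Tree (level-order array): [34, 32, 37, 30, 33]
In a BST, the LCA of p=30, q=34 is the first node v on the
root-to-leaf path with p <= v <= q (go left if both < v, right if both > v).
Walk from root:
  at 34: 30 <= 34 <= 34, this is the LCA
LCA = 34


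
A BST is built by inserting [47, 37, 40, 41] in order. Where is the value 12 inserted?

Starting tree (level order): [47, 37, None, None, 40, None, 41]
Insertion path: 47 -> 37
Result: insert 12 as left child of 37
Final tree (level order): [47, 37, None, 12, 40, None, None, None, 41]


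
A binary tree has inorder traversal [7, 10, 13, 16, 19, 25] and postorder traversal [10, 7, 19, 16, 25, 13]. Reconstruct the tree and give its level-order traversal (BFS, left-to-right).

Inorder:   [7, 10, 13, 16, 19, 25]
Postorder: [10, 7, 19, 16, 25, 13]
Algorithm: postorder visits root last, so walk postorder right-to-left;
each value is the root of the current inorder slice — split it at that
value, recurse on the right subtree first, then the left.
Recursive splits:
  root=13; inorder splits into left=[7, 10], right=[16, 19, 25]
  root=25; inorder splits into left=[16, 19], right=[]
  root=16; inorder splits into left=[], right=[19]
  root=19; inorder splits into left=[], right=[]
  root=7; inorder splits into left=[], right=[10]
  root=10; inorder splits into left=[], right=[]
Reconstructed level-order: [13, 7, 25, 10, 16, 19]


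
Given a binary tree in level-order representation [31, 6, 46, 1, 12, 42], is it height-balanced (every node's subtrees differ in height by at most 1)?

Tree (level-order array): [31, 6, 46, 1, 12, 42]
Definition: a tree is height-balanced if, at every node, |h(left) - h(right)| <= 1 (empty subtree has height -1).
Bottom-up per-node check:
  node 1: h_left=-1, h_right=-1, diff=0 [OK], height=0
  node 12: h_left=-1, h_right=-1, diff=0 [OK], height=0
  node 6: h_left=0, h_right=0, diff=0 [OK], height=1
  node 42: h_left=-1, h_right=-1, diff=0 [OK], height=0
  node 46: h_left=0, h_right=-1, diff=1 [OK], height=1
  node 31: h_left=1, h_right=1, diff=0 [OK], height=2
All nodes satisfy the balance condition.
Result: Balanced


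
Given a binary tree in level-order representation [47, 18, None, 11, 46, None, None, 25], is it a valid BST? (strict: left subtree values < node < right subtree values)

Level-order array: [47, 18, None, 11, 46, None, None, 25]
Validate using subtree bounds (lo, hi): at each node, require lo < value < hi,
then recurse left with hi=value and right with lo=value.
Preorder trace (stopping at first violation):
  at node 47 with bounds (-inf, +inf): OK
  at node 18 with bounds (-inf, 47): OK
  at node 11 with bounds (-inf, 18): OK
  at node 46 with bounds (18, 47): OK
  at node 25 with bounds (18, 46): OK
No violation found at any node.
Result: Valid BST


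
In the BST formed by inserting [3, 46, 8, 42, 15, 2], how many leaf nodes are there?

Tree built from: [3, 46, 8, 42, 15, 2]
Tree (level-order array): [3, 2, 46, None, None, 8, None, None, 42, 15]
Rule: A leaf has 0 children.
Per-node child counts:
  node 3: 2 child(ren)
  node 2: 0 child(ren)
  node 46: 1 child(ren)
  node 8: 1 child(ren)
  node 42: 1 child(ren)
  node 15: 0 child(ren)
Matching nodes: [2, 15]
Count of leaf nodes: 2


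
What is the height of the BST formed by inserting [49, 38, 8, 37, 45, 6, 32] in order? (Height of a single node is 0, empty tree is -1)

Insertion order: [49, 38, 8, 37, 45, 6, 32]
Tree (level-order array): [49, 38, None, 8, 45, 6, 37, None, None, None, None, 32]
Compute height bottom-up (empty subtree = -1):
  height(6) = 1 + max(-1, -1) = 0
  height(32) = 1 + max(-1, -1) = 0
  height(37) = 1 + max(0, -1) = 1
  height(8) = 1 + max(0, 1) = 2
  height(45) = 1 + max(-1, -1) = 0
  height(38) = 1 + max(2, 0) = 3
  height(49) = 1 + max(3, -1) = 4
Height = 4


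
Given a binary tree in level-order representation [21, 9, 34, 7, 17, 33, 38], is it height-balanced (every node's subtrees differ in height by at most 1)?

Tree (level-order array): [21, 9, 34, 7, 17, 33, 38]
Definition: a tree is height-balanced if, at every node, |h(left) - h(right)| <= 1 (empty subtree has height -1).
Bottom-up per-node check:
  node 7: h_left=-1, h_right=-1, diff=0 [OK], height=0
  node 17: h_left=-1, h_right=-1, diff=0 [OK], height=0
  node 9: h_left=0, h_right=0, diff=0 [OK], height=1
  node 33: h_left=-1, h_right=-1, diff=0 [OK], height=0
  node 38: h_left=-1, h_right=-1, diff=0 [OK], height=0
  node 34: h_left=0, h_right=0, diff=0 [OK], height=1
  node 21: h_left=1, h_right=1, diff=0 [OK], height=2
All nodes satisfy the balance condition.
Result: Balanced


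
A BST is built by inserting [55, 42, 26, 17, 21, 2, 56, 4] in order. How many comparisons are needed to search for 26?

Search path for 26: 55 -> 42 -> 26
Found: True
Comparisons: 3


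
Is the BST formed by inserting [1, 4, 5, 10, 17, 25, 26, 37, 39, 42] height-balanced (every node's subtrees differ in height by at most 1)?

Tree (level-order array): [1, None, 4, None, 5, None, 10, None, 17, None, 25, None, 26, None, 37, None, 39, None, 42]
Definition: a tree is height-balanced if, at every node, |h(left) - h(right)| <= 1 (empty subtree has height -1).
Bottom-up per-node check:
  node 42: h_left=-1, h_right=-1, diff=0 [OK], height=0
  node 39: h_left=-1, h_right=0, diff=1 [OK], height=1
  node 37: h_left=-1, h_right=1, diff=2 [FAIL (|-1-1|=2 > 1)], height=2
  node 26: h_left=-1, h_right=2, diff=3 [FAIL (|-1-2|=3 > 1)], height=3
  node 25: h_left=-1, h_right=3, diff=4 [FAIL (|-1-3|=4 > 1)], height=4
  node 17: h_left=-1, h_right=4, diff=5 [FAIL (|-1-4|=5 > 1)], height=5
  node 10: h_left=-1, h_right=5, diff=6 [FAIL (|-1-5|=6 > 1)], height=6
  node 5: h_left=-1, h_right=6, diff=7 [FAIL (|-1-6|=7 > 1)], height=7
  node 4: h_left=-1, h_right=7, diff=8 [FAIL (|-1-7|=8 > 1)], height=8
  node 1: h_left=-1, h_right=8, diff=9 [FAIL (|-1-8|=9 > 1)], height=9
Node 37 violates the condition: |-1 - 1| = 2 > 1.
Result: Not balanced


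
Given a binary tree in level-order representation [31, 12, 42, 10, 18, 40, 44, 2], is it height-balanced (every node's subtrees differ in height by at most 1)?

Tree (level-order array): [31, 12, 42, 10, 18, 40, 44, 2]
Definition: a tree is height-balanced if, at every node, |h(left) - h(right)| <= 1 (empty subtree has height -1).
Bottom-up per-node check:
  node 2: h_left=-1, h_right=-1, diff=0 [OK], height=0
  node 10: h_left=0, h_right=-1, diff=1 [OK], height=1
  node 18: h_left=-1, h_right=-1, diff=0 [OK], height=0
  node 12: h_left=1, h_right=0, diff=1 [OK], height=2
  node 40: h_left=-1, h_right=-1, diff=0 [OK], height=0
  node 44: h_left=-1, h_right=-1, diff=0 [OK], height=0
  node 42: h_left=0, h_right=0, diff=0 [OK], height=1
  node 31: h_left=2, h_right=1, diff=1 [OK], height=3
All nodes satisfy the balance condition.
Result: Balanced


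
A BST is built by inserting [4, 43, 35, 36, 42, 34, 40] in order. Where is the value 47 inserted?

Starting tree (level order): [4, None, 43, 35, None, 34, 36, None, None, None, 42, 40]
Insertion path: 4 -> 43
Result: insert 47 as right child of 43
Final tree (level order): [4, None, 43, 35, 47, 34, 36, None, None, None, None, None, 42, 40]


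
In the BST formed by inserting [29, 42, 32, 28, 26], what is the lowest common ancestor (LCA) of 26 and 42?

Tree insertion order: [29, 42, 32, 28, 26]
Tree (level-order array): [29, 28, 42, 26, None, 32]
In a BST, the LCA of p=26, q=42 is the first node v on the
root-to-leaf path with p <= v <= q (go left if both < v, right if both > v).
Walk from root:
  at 29: 26 <= 29 <= 42, this is the LCA
LCA = 29


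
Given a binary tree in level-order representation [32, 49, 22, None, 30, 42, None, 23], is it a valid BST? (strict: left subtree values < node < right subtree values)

Level-order array: [32, 49, 22, None, 30, 42, None, 23]
Validate using subtree bounds (lo, hi): at each node, require lo < value < hi,
then recurse left with hi=value and right with lo=value.
Preorder trace (stopping at first violation):
  at node 32 with bounds (-inf, +inf): OK
  at node 49 with bounds (-inf, 32): VIOLATION
Node 49 violates its bound: not (-inf < 49 < 32).
Result: Not a valid BST


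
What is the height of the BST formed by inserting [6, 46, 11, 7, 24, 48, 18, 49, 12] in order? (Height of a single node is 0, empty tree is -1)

Insertion order: [6, 46, 11, 7, 24, 48, 18, 49, 12]
Tree (level-order array): [6, None, 46, 11, 48, 7, 24, None, 49, None, None, 18, None, None, None, 12]
Compute height bottom-up (empty subtree = -1):
  height(7) = 1 + max(-1, -1) = 0
  height(12) = 1 + max(-1, -1) = 0
  height(18) = 1 + max(0, -1) = 1
  height(24) = 1 + max(1, -1) = 2
  height(11) = 1 + max(0, 2) = 3
  height(49) = 1 + max(-1, -1) = 0
  height(48) = 1 + max(-1, 0) = 1
  height(46) = 1 + max(3, 1) = 4
  height(6) = 1 + max(-1, 4) = 5
Height = 5


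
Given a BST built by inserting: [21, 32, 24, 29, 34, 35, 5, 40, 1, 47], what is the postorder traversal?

Tree insertion order: [21, 32, 24, 29, 34, 35, 5, 40, 1, 47]
Tree (level-order array): [21, 5, 32, 1, None, 24, 34, None, None, None, 29, None, 35, None, None, None, 40, None, 47]
Postorder traversal: [1, 5, 29, 24, 47, 40, 35, 34, 32, 21]


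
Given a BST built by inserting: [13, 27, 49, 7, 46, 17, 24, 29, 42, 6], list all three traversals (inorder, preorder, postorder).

Tree insertion order: [13, 27, 49, 7, 46, 17, 24, 29, 42, 6]
Tree (level-order array): [13, 7, 27, 6, None, 17, 49, None, None, None, 24, 46, None, None, None, 29, None, None, 42]
Inorder (L, root, R): [6, 7, 13, 17, 24, 27, 29, 42, 46, 49]
Preorder (root, L, R): [13, 7, 6, 27, 17, 24, 49, 46, 29, 42]
Postorder (L, R, root): [6, 7, 24, 17, 42, 29, 46, 49, 27, 13]


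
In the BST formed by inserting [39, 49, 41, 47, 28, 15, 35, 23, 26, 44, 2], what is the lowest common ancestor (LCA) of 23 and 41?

Tree insertion order: [39, 49, 41, 47, 28, 15, 35, 23, 26, 44, 2]
Tree (level-order array): [39, 28, 49, 15, 35, 41, None, 2, 23, None, None, None, 47, None, None, None, 26, 44]
In a BST, the LCA of p=23, q=41 is the first node v on the
root-to-leaf path with p <= v <= q (go left if both < v, right if both > v).
Walk from root:
  at 39: 23 <= 39 <= 41, this is the LCA
LCA = 39


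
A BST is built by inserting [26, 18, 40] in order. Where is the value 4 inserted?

Starting tree (level order): [26, 18, 40]
Insertion path: 26 -> 18
Result: insert 4 as left child of 18
Final tree (level order): [26, 18, 40, 4]


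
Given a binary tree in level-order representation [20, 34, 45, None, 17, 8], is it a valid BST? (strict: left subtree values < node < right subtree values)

Level-order array: [20, 34, 45, None, 17, 8]
Validate using subtree bounds (lo, hi): at each node, require lo < value < hi,
then recurse left with hi=value and right with lo=value.
Preorder trace (stopping at first violation):
  at node 20 with bounds (-inf, +inf): OK
  at node 34 with bounds (-inf, 20): VIOLATION
Node 34 violates its bound: not (-inf < 34 < 20).
Result: Not a valid BST


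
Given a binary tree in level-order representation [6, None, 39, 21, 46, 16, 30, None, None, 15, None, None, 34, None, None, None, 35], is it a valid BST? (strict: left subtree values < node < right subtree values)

Level-order array: [6, None, 39, 21, 46, 16, 30, None, None, 15, None, None, 34, None, None, None, 35]
Validate using subtree bounds (lo, hi): at each node, require lo < value < hi,
then recurse left with hi=value and right with lo=value.
Preorder trace (stopping at first violation):
  at node 6 with bounds (-inf, +inf): OK
  at node 39 with bounds (6, +inf): OK
  at node 21 with bounds (6, 39): OK
  at node 16 with bounds (6, 21): OK
  at node 15 with bounds (6, 16): OK
  at node 30 with bounds (21, 39): OK
  at node 34 with bounds (30, 39): OK
  at node 35 with bounds (34, 39): OK
  at node 46 with bounds (39, +inf): OK
No violation found at any node.
Result: Valid BST


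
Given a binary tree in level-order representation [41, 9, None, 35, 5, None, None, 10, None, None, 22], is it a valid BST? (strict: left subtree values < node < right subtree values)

Level-order array: [41, 9, None, 35, 5, None, None, 10, None, None, 22]
Validate using subtree bounds (lo, hi): at each node, require lo < value < hi,
then recurse left with hi=value and right with lo=value.
Preorder trace (stopping at first violation):
  at node 41 with bounds (-inf, +inf): OK
  at node 9 with bounds (-inf, 41): OK
  at node 35 with bounds (-inf, 9): VIOLATION
Node 35 violates its bound: not (-inf < 35 < 9).
Result: Not a valid BST


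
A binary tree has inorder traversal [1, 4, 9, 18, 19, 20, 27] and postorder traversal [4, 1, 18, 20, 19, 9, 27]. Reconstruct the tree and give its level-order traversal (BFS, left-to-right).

Inorder:   [1, 4, 9, 18, 19, 20, 27]
Postorder: [4, 1, 18, 20, 19, 9, 27]
Algorithm: postorder visits root last, so walk postorder right-to-left;
each value is the root of the current inorder slice — split it at that
value, recurse on the right subtree first, then the left.
Recursive splits:
  root=27; inorder splits into left=[1, 4, 9, 18, 19, 20], right=[]
  root=9; inorder splits into left=[1, 4], right=[18, 19, 20]
  root=19; inorder splits into left=[18], right=[20]
  root=20; inorder splits into left=[], right=[]
  root=18; inorder splits into left=[], right=[]
  root=1; inorder splits into left=[], right=[4]
  root=4; inorder splits into left=[], right=[]
Reconstructed level-order: [27, 9, 1, 19, 4, 18, 20]


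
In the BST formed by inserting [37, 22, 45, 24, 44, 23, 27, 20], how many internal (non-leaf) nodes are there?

Tree built from: [37, 22, 45, 24, 44, 23, 27, 20]
Tree (level-order array): [37, 22, 45, 20, 24, 44, None, None, None, 23, 27]
Rule: An internal node has at least one child.
Per-node child counts:
  node 37: 2 child(ren)
  node 22: 2 child(ren)
  node 20: 0 child(ren)
  node 24: 2 child(ren)
  node 23: 0 child(ren)
  node 27: 0 child(ren)
  node 45: 1 child(ren)
  node 44: 0 child(ren)
Matching nodes: [37, 22, 24, 45]
Count of internal (non-leaf) nodes: 4


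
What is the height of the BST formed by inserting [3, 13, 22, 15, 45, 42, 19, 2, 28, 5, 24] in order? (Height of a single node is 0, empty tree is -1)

Insertion order: [3, 13, 22, 15, 45, 42, 19, 2, 28, 5, 24]
Tree (level-order array): [3, 2, 13, None, None, 5, 22, None, None, 15, 45, None, 19, 42, None, None, None, 28, None, 24]
Compute height bottom-up (empty subtree = -1):
  height(2) = 1 + max(-1, -1) = 0
  height(5) = 1 + max(-1, -1) = 0
  height(19) = 1 + max(-1, -1) = 0
  height(15) = 1 + max(-1, 0) = 1
  height(24) = 1 + max(-1, -1) = 0
  height(28) = 1 + max(0, -1) = 1
  height(42) = 1 + max(1, -1) = 2
  height(45) = 1 + max(2, -1) = 3
  height(22) = 1 + max(1, 3) = 4
  height(13) = 1 + max(0, 4) = 5
  height(3) = 1 + max(0, 5) = 6
Height = 6


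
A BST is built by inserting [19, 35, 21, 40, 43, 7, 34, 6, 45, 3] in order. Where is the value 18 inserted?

Starting tree (level order): [19, 7, 35, 6, None, 21, 40, 3, None, None, 34, None, 43, None, None, None, None, None, 45]
Insertion path: 19 -> 7
Result: insert 18 as right child of 7
Final tree (level order): [19, 7, 35, 6, 18, 21, 40, 3, None, None, None, None, 34, None, 43, None, None, None, None, None, 45]


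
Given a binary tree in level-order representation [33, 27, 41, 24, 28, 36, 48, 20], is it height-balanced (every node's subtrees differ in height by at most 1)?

Tree (level-order array): [33, 27, 41, 24, 28, 36, 48, 20]
Definition: a tree is height-balanced if, at every node, |h(left) - h(right)| <= 1 (empty subtree has height -1).
Bottom-up per-node check:
  node 20: h_left=-1, h_right=-1, diff=0 [OK], height=0
  node 24: h_left=0, h_right=-1, diff=1 [OK], height=1
  node 28: h_left=-1, h_right=-1, diff=0 [OK], height=0
  node 27: h_left=1, h_right=0, diff=1 [OK], height=2
  node 36: h_left=-1, h_right=-1, diff=0 [OK], height=0
  node 48: h_left=-1, h_right=-1, diff=0 [OK], height=0
  node 41: h_left=0, h_right=0, diff=0 [OK], height=1
  node 33: h_left=2, h_right=1, diff=1 [OK], height=3
All nodes satisfy the balance condition.
Result: Balanced


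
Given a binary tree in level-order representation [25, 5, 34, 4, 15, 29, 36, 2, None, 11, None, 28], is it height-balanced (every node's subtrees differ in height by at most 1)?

Tree (level-order array): [25, 5, 34, 4, 15, 29, 36, 2, None, 11, None, 28]
Definition: a tree is height-balanced if, at every node, |h(left) - h(right)| <= 1 (empty subtree has height -1).
Bottom-up per-node check:
  node 2: h_left=-1, h_right=-1, diff=0 [OK], height=0
  node 4: h_left=0, h_right=-1, diff=1 [OK], height=1
  node 11: h_left=-1, h_right=-1, diff=0 [OK], height=0
  node 15: h_left=0, h_right=-1, diff=1 [OK], height=1
  node 5: h_left=1, h_right=1, diff=0 [OK], height=2
  node 28: h_left=-1, h_right=-1, diff=0 [OK], height=0
  node 29: h_left=0, h_right=-1, diff=1 [OK], height=1
  node 36: h_left=-1, h_right=-1, diff=0 [OK], height=0
  node 34: h_left=1, h_right=0, diff=1 [OK], height=2
  node 25: h_left=2, h_right=2, diff=0 [OK], height=3
All nodes satisfy the balance condition.
Result: Balanced


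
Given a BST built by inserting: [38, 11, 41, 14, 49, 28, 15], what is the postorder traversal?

Tree insertion order: [38, 11, 41, 14, 49, 28, 15]
Tree (level-order array): [38, 11, 41, None, 14, None, 49, None, 28, None, None, 15]
Postorder traversal: [15, 28, 14, 11, 49, 41, 38]


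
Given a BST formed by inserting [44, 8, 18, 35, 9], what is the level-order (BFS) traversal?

Tree insertion order: [44, 8, 18, 35, 9]
Tree (level-order array): [44, 8, None, None, 18, 9, 35]
BFS from the root, enqueuing left then right child of each popped node:
  queue [44] -> pop 44, enqueue [8], visited so far: [44]
  queue [8] -> pop 8, enqueue [18], visited so far: [44, 8]
  queue [18] -> pop 18, enqueue [9, 35], visited so far: [44, 8, 18]
  queue [9, 35] -> pop 9, enqueue [none], visited so far: [44, 8, 18, 9]
  queue [35] -> pop 35, enqueue [none], visited so far: [44, 8, 18, 9, 35]
Result: [44, 8, 18, 9, 35]


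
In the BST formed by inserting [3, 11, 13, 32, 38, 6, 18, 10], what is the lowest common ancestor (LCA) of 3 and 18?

Tree insertion order: [3, 11, 13, 32, 38, 6, 18, 10]
Tree (level-order array): [3, None, 11, 6, 13, None, 10, None, 32, None, None, 18, 38]
In a BST, the LCA of p=3, q=18 is the first node v on the
root-to-leaf path with p <= v <= q (go left if both < v, right if both > v).
Walk from root:
  at 3: 3 <= 3 <= 18, this is the LCA
LCA = 3


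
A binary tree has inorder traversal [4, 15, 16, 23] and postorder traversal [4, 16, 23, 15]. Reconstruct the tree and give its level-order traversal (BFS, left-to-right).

Inorder:   [4, 15, 16, 23]
Postorder: [4, 16, 23, 15]
Algorithm: postorder visits root last, so walk postorder right-to-left;
each value is the root of the current inorder slice — split it at that
value, recurse on the right subtree first, then the left.
Recursive splits:
  root=15; inorder splits into left=[4], right=[16, 23]
  root=23; inorder splits into left=[16], right=[]
  root=16; inorder splits into left=[], right=[]
  root=4; inorder splits into left=[], right=[]
Reconstructed level-order: [15, 4, 23, 16]


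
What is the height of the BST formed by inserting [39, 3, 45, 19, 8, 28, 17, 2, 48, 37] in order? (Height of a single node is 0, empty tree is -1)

Insertion order: [39, 3, 45, 19, 8, 28, 17, 2, 48, 37]
Tree (level-order array): [39, 3, 45, 2, 19, None, 48, None, None, 8, 28, None, None, None, 17, None, 37]
Compute height bottom-up (empty subtree = -1):
  height(2) = 1 + max(-1, -1) = 0
  height(17) = 1 + max(-1, -1) = 0
  height(8) = 1 + max(-1, 0) = 1
  height(37) = 1 + max(-1, -1) = 0
  height(28) = 1 + max(-1, 0) = 1
  height(19) = 1 + max(1, 1) = 2
  height(3) = 1 + max(0, 2) = 3
  height(48) = 1 + max(-1, -1) = 0
  height(45) = 1 + max(-1, 0) = 1
  height(39) = 1 + max(3, 1) = 4
Height = 4


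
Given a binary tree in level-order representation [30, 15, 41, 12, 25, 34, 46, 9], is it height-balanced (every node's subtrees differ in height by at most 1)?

Tree (level-order array): [30, 15, 41, 12, 25, 34, 46, 9]
Definition: a tree is height-balanced if, at every node, |h(left) - h(right)| <= 1 (empty subtree has height -1).
Bottom-up per-node check:
  node 9: h_left=-1, h_right=-1, diff=0 [OK], height=0
  node 12: h_left=0, h_right=-1, diff=1 [OK], height=1
  node 25: h_left=-1, h_right=-1, diff=0 [OK], height=0
  node 15: h_left=1, h_right=0, diff=1 [OK], height=2
  node 34: h_left=-1, h_right=-1, diff=0 [OK], height=0
  node 46: h_left=-1, h_right=-1, diff=0 [OK], height=0
  node 41: h_left=0, h_right=0, diff=0 [OK], height=1
  node 30: h_left=2, h_right=1, diff=1 [OK], height=3
All nodes satisfy the balance condition.
Result: Balanced


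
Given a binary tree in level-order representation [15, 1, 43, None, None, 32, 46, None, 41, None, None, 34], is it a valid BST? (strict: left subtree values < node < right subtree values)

Level-order array: [15, 1, 43, None, None, 32, 46, None, 41, None, None, 34]
Validate using subtree bounds (lo, hi): at each node, require lo < value < hi,
then recurse left with hi=value and right with lo=value.
Preorder trace (stopping at first violation):
  at node 15 with bounds (-inf, +inf): OK
  at node 1 with bounds (-inf, 15): OK
  at node 43 with bounds (15, +inf): OK
  at node 32 with bounds (15, 43): OK
  at node 41 with bounds (32, 43): OK
  at node 34 with bounds (32, 41): OK
  at node 46 with bounds (43, +inf): OK
No violation found at any node.
Result: Valid BST


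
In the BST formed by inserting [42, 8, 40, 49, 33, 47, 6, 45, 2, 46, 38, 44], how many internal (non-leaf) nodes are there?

Tree built from: [42, 8, 40, 49, 33, 47, 6, 45, 2, 46, 38, 44]
Tree (level-order array): [42, 8, 49, 6, 40, 47, None, 2, None, 33, None, 45, None, None, None, None, 38, 44, 46]
Rule: An internal node has at least one child.
Per-node child counts:
  node 42: 2 child(ren)
  node 8: 2 child(ren)
  node 6: 1 child(ren)
  node 2: 0 child(ren)
  node 40: 1 child(ren)
  node 33: 1 child(ren)
  node 38: 0 child(ren)
  node 49: 1 child(ren)
  node 47: 1 child(ren)
  node 45: 2 child(ren)
  node 44: 0 child(ren)
  node 46: 0 child(ren)
Matching nodes: [42, 8, 6, 40, 33, 49, 47, 45]
Count of internal (non-leaf) nodes: 8


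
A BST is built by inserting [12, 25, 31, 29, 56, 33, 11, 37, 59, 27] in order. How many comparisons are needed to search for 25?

Search path for 25: 12 -> 25
Found: True
Comparisons: 2


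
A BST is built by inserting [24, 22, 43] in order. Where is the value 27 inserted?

Starting tree (level order): [24, 22, 43]
Insertion path: 24 -> 43
Result: insert 27 as left child of 43
Final tree (level order): [24, 22, 43, None, None, 27]


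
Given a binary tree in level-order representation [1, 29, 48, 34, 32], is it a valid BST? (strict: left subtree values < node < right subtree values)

Level-order array: [1, 29, 48, 34, 32]
Validate using subtree bounds (lo, hi): at each node, require lo < value < hi,
then recurse left with hi=value and right with lo=value.
Preorder trace (stopping at first violation):
  at node 1 with bounds (-inf, +inf): OK
  at node 29 with bounds (-inf, 1): VIOLATION
Node 29 violates its bound: not (-inf < 29 < 1).
Result: Not a valid BST


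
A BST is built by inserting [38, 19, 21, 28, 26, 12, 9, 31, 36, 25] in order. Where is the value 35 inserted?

Starting tree (level order): [38, 19, None, 12, 21, 9, None, None, 28, None, None, 26, 31, 25, None, None, 36]
Insertion path: 38 -> 19 -> 21 -> 28 -> 31 -> 36
Result: insert 35 as left child of 36
Final tree (level order): [38, 19, None, 12, 21, 9, None, None, 28, None, None, 26, 31, 25, None, None, 36, None, None, 35]


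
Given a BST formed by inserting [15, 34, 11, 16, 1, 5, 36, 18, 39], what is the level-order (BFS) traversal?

Tree insertion order: [15, 34, 11, 16, 1, 5, 36, 18, 39]
Tree (level-order array): [15, 11, 34, 1, None, 16, 36, None, 5, None, 18, None, 39]
BFS from the root, enqueuing left then right child of each popped node:
  queue [15] -> pop 15, enqueue [11, 34], visited so far: [15]
  queue [11, 34] -> pop 11, enqueue [1], visited so far: [15, 11]
  queue [34, 1] -> pop 34, enqueue [16, 36], visited so far: [15, 11, 34]
  queue [1, 16, 36] -> pop 1, enqueue [5], visited so far: [15, 11, 34, 1]
  queue [16, 36, 5] -> pop 16, enqueue [18], visited so far: [15, 11, 34, 1, 16]
  queue [36, 5, 18] -> pop 36, enqueue [39], visited so far: [15, 11, 34, 1, 16, 36]
  queue [5, 18, 39] -> pop 5, enqueue [none], visited so far: [15, 11, 34, 1, 16, 36, 5]
  queue [18, 39] -> pop 18, enqueue [none], visited so far: [15, 11, 34, 1, 16, 36, 5, 18]
  queue [39] -> pop 39, enqueue [none], visited so far: [15, 11, 34, 1, 16, 36, 5, 18, 39]
Result: [15, 11, 34, 1, 16, 36, 5, 18, 39]


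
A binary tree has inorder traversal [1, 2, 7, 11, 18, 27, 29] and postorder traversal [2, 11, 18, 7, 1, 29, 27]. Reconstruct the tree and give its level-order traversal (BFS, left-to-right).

Inorder:   [1, 2, 7, 11, 18, 27, 29]
Postorder: [2, 11, 18, 7, 1, 29, 27]
Algorithm: postorder visits root last, so walk postorder right-to-left;
each value is the root of the current inorder slice — split it at that
value, recurse on the right subtree first, then the left.
Recursive splits:
  root=27; inorder splits into left=[1, 2, 7, 11, 18], right=[29]
  root=29; inorder splits into left=[], right=[]
  root=1; inorder splits into left=[], right=[2, 7, 11, 18]
  root=7; inorder splits into left=[2], right=[11, 18]
  root=18; inorder splits into left=[11], right=[]
  root=11; inorder splits into left=[], right=[]
  root=2; inorder splits into left=[], right=[]
Reconstructed level-order: [27, 1, 29, 7, 2, 18, 11]


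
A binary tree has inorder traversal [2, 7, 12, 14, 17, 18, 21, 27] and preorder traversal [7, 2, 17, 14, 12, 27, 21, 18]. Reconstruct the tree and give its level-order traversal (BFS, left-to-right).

Inorder:  [2, 7, 12, 14, 17, 18, 21, 27]
Preorder: [7, 2, 17, 14, 12, 27, 21, 18]
Algorithm: preorder visits root first, so consume preorder in order;
for each root, split the current inorder slice at that value into
left-subtree inorder and right-subtree inorder, then recurse.
Recursive splits:
  root=7; inorder splits into left=[2], right=[12, 14, 17, 18, 21, 27]
  root=2; inorder splits into left=[], right=[]
  root=17; inorder splits into left=[12, 14], right=[18, 21, 27]
  root=14; inorder splits into left=[12], right=[]
  root=12; inorder splits into left=[], right=[]
  root=27; inorder splits into left=[18, 21], right=[]
  root=21; inorder splits into left=[18], right=[]
  root=18; inorder splits into left=[], right=[]
Reconstructed level-order: [7, 2, 17, 14, 27, 12, 21, 18]


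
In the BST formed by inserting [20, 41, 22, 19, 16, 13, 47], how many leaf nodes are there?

Tree built from: [20, 41, 22, 19, 16, 13, 47]
Tree (level-order array): [20, 19, 41, 16, None, 22, 47, 13]
Rule: A leaf has 0 children.
Per-node child counts:
  node 20: 2 child(ren)
  node 19: 1 child(ren)
  node 16: 1 child(ren)
  node 13: 0 child(ren)
  node 41: 2 child(ren)
  node 22: 0 child(ren)
  node 47: 0 child(ren)
Matching nodes: [13, 22, 47]
Count of leaf nodes: 3


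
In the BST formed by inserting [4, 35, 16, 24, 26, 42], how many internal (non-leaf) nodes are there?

Tree built from: [4, 35, 16, 24, 26, 42]
Tree (level-order array): [4, None, 35, 16, 42, None, 24, None, None, None, 26]
Rule: An internal node has at least one child.
Per-node child counts:
  node 4: 1 child(ren)
  node 35: 2 child(ren)
  node 16: 1 child(ren)
  node 24: 1 child(ren)
  node 26: 0 child(ren)
  node 42: 0 child(ren)
Matching nodes: [4, 35, 16, 24]
Count of internal (non-leaf) nodes: 4


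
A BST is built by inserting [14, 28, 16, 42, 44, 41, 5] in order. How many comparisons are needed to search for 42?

Search path for 42: 14 -> 28 -> 42
Found: True
Comparisons: 3


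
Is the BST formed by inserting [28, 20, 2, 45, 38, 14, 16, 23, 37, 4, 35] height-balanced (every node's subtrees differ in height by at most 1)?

Tree (level-order array): [28, 20, 45, 2, 23, 38, None, None, 14, None, None, 37, None, 4, 16, 35]
Definition: a tree is height-balanced if, at every node, |h(left) - h(right)| <= 1 (empty subtree has height -1).
Bottom-up per-node check:
  node 4: h_left=-1, h_right=-1, diff=0 [OK], height=0
  node 16: h_left=-1, h_right=-1, diff=0 [OK], height=0
  node 14: h_left=0, h_right=0, diff=0 [OK], height=1
  node 2: h_left=-1, h_right=1, diff=2 [FAIL (|-1-1|=2 > 1)], height=2
  node 23: h_left=-1, h_right=-1, diff=0 [OK], height=0
  node 20: h_left=2, h_right=0, diff=2 [FAIL (|2-0|=2 > 1)], height=3
  node 35: h_left=-1, h_right=-1, diff=0 [OK], height=0
  node 37: h_left=0, h_right=-1, diff=1 [OK], height=1
  node 38: h_left=1, h_right=-1, diff=2 [FAIL (|1--1|=2 > 1)], height=2
  node 45: h_left=2, h_right=-1, diff=3 [FAIL (|2--1|=3 > 1)], height=3
  node 28: h_left=3, h_right=3, diff=0 [OK], height=4
Node 2 violates the condition: |-1 - 1| = 2 > 1.
Result: Not balanced


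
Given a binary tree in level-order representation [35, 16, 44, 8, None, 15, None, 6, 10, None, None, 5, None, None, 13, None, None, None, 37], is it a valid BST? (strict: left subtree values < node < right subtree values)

Level-order array: [35, 16, 44, 8, None, 15, None, 6, 10, None, None, 5, None, None, 13, None, None, None, 37]
Validate using subtree bounds (lo, hi): at each node, require lo < value < hi,
then recurse left with hi=value and right with lo=value.
Preorder trace (stopping at first violation):
  at node 35 with bounds (-inf, +inf): OK
  at node 16 with bounds (-inf, 35): OK
  at node 8 with bounds (-inf, 16): OK
  at node 6 with bounds (-inf, 8): OK
  at node 5 with bounds (-inf, 6): OK
  at node 10 with bounds (8, 16): OK
  at node 13 with bounds (10, 16): OK
  at node 37 with bounds (13, 16): VIOLATION
Node 37 violates its bound: not (13 < 37 < 16).
Result: Not a valid BST


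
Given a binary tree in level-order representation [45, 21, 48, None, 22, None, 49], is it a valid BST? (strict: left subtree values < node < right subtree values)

Level-order array: [45, 21, 48, None, 22, None, 49]
Validate using subtree bounds (lo, hi): at each node, require lo < value < hi,
then recurse left with hi=value and right with lo=value.
Preorder trace (stopping at first violation):
  at node 45 with bounds (-inf, +inf): OK
  at node 21 with bounds (-inf, 45): OK
  at node 22 with bounds (21, 45): OK
  at node 48 with bounds (45, +inf): OK
  at node 49 with bounds (48, +inf): OK
No violation found at any node.
Result: Valid BST


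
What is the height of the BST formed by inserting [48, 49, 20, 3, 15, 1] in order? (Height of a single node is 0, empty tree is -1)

Insertion order: [48, 49, 20, 3, 15, 1]
Tree (level-order array): [48, 20, 49, 3, None, None, None, 1, 15]
Compute height bottom-up (empty subtree = -1):
  height(1) = 1 + max(-1, -1) = 0
  height(15) = 1 + max(-1, -1) = 0
  height(3) = 1 + max(0, 0) = 1
  height(20) = 1 + max(1, -1) = 2
  height(49) = 1 + max(-1, -1) = 0
  height(48) = 1 + max(2, 0) = 3
Height = 3


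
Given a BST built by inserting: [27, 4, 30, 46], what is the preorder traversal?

Tree insertion order: [27, 4, 30, 46]
Tree (level-order array): [27, 4, 30, None, None, None, 46]
Preorder traversal: [27, 4, 30, 46]


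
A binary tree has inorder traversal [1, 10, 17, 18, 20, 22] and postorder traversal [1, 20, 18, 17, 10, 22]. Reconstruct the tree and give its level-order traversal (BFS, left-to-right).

Inorder:   [1, 10, 17, 18, 20, 22]
Postorder: [1, 20, 18, 17, 10, 22]
Algorithm: postorder visits root last, so walk postorder right-to-left;
each value is the root of the current inorder slice — split it at that
value, recurse on the right subtree first, then the left.
Recursive splits:
  root=22; inorder splits into left=[1, 10, 17, 18, 20], right=[]
  root=10; inorder splits into left=[1], right=[17, 18, 20]
  root=17; inorder splits into left=[], right=[18, 20]
  root=18; inorder splits into left=[], right=[20]
  root=20; inorder splits into left=[], right=[]
  root=1; inorder splits into left=[], right=[]
Reconstructed level-order: [22, 10, 1, 17, 18, 20]


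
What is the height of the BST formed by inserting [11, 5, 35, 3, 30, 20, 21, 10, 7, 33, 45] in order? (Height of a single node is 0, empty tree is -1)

Insertion order: [11, 5, 35, 3, 30, 20, 21, 10, 7, 33, 45]
Tree (level-order array): [11, 5, 35, 3, 10, 30, 45, None, None, 7, None, 20, 33, None, None, None, None, None, 21]
Compute height bottom-up (empty subtree = -1):
  height(3) = 1 + max(-1, -1) = 0
  height(7) = 1 + max(-1, -1) = 0
  height(10) = 1 + max(0, -1) = 1
  height(5) = 1 + max(0, 1) = 2
  height(21) = 1 + max(-1, -1) = 0
  height(20) = 1 + max(-1, 0) = 1
  height(33) = 1 + max(-1, -1) = 0
  height(30) = 1 + max(1, 0) = 2
  height(45) = 1 + max(-1, -1) = 0
  height(35) = 1 + max(2, 0) = 3
  height(11) = 1 + max(2, 3) = 4
Height = 4


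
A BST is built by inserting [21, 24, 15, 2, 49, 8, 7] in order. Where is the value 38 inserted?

Starting tree (level order): [21, 15, 24, 2, None, None, 49, None, 8, None, None, 7]
Insertion path: 21 -> 24 -> 49
Result: insert 38 as left child of 49
Final tree (level order): [21, 15, 24, 2, None, None, 49, None, 8, 38, None, 7]


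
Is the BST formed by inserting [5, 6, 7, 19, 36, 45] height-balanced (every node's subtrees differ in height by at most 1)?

Tree (level-order array): [5, None, 6, None, 7, None, 19, None, 36, None, 45]
Definition: a tree is height-balanced if, at every node, |h(left) - h(right)| <= 1 (empty subtree has height -1).
Bottom-up per-node check:
  node 45: h_left=-1, h_right=-1, diff=0 [OK], height=0
  node 36: h_left=-1, h_right=0, diff=1 [OK], height=1
  node 19: h_left=-1, h_right=1, diff=2 [FAIL (|-1-1|=2 > 1)], height=2
  node 7: h_left=-1, h_right=2, diff=3 [FAIL (|-1-2|=3 > 1)], height=3
  node 6: h_left=-1, h_right=3, diff=4 [FAIL (|-1-3|=4 > 1)], height=4
  node 5: h_left=-1, h_right=4, diff=5 [FAIL (|-1-4|=5 > 1)], height=5
Node 19 violates the condition: |-1 - 1| = 2 > 1.
Result: Not balanced


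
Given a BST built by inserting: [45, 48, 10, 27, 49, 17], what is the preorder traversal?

Tree insertion order: [45, 48, 10, 27, 49, 17]
Tree (level-order array): [45, 10, 48, None, 27, None, 49, 17]
Preorder traversal: [45, 10, 27, 17, 48, 49]


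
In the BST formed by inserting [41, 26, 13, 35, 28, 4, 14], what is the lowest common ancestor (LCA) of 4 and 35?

Tree insertion order: [41, 26, 13, 35, 28, 4, 14]
Tree (level-order array): [41, 26, None, 13, 35, 4, 14, 28]
In a BST, the LCA of p=4, q=35 is the first node v on the
root-to-leaf path with p <= v <= q (go left if both < v, right if both > v).
Walk from root:
  at 41: both 4 and 35 < 41, go left
  at 26: 4 <= 26 <= 35, this is the LCA
LCA = 26


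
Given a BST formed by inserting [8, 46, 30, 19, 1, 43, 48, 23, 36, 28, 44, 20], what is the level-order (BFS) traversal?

Tree insertion order: [8, 46, 30, 19, 1, 43, 48, 23, 36, 28, 44, 20]
Tree (level-order array): [8, 1, 46, None, None, 30, 48, 19, 43, None, None, None, 23, 36, 44, 20, 28]
BFS from the root, enqueuing left then right child of each popped node:
  queue [8] -> pop 8, enqueue [1, 46], visited so far: [8]
  queue [1, 46] -> pop 1, enqueue [none], visited so far: [8, 1]
  queue [46] -> pop 46, enqueue [30, 48], visited so far: [8, 1, 46]
  queue [30, 48] -> pop 30, enqueue [19, 43], visited so far: [8, 1, 46, 30]
  queue [48, 19, 43] -> pop 48, enqueue [none], visited so far: [8, 1, 46, 30, 48]
  queue [19, 43] -> pop 19, enqueue [23], visited so far: [8, 1, 46, 30, 48, 19]
  queue [43, 23] -> pop 43, enqueue [36, 44], visited so far: [8, 1, 46, 30, 48, 19, 43]
  queue [23, 36, 44] -> pop 23, enqueue [20, 28], visited so far: [8, 1, 46, 30, 48, 19, 43, 23]
  queue [36, 44, 20, 28] -> pop 36, enqueue [none], visited so far: [8, 1, 46, 30, 48, 19, 43, 23, 36]
  queue [44, 20, 28] -> pop 44, enqueue [none], visited so far: [8, 1, 46, 30, 48, 19, 43, 23, 36, 44]
  queue [20, 28] -> pop 20, enqueue [none], visited so far: [8, 1, 46, 30, 48, 19, 43, 23, 36, 44, 20]
  queue [28] -> pop 28, enqueue [none], visited so far: [8, 1, 46, 30, 48, 19, 43, 23, 36, 44, 20, 28]
Result: [8, 1, 46, 30, 48, 19, 43, 23, 36, 44, 20, 28]


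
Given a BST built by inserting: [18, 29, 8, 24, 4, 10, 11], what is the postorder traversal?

Tree insertion order: [18, 29, 8, 24, 4, 10, 11]
Tree (level-order array): [18, 8, 29, 4, 10, 24, None, None, None, None, 11]
Postorder traversal: [4, 11, 10, 8, 24, 29, 18]


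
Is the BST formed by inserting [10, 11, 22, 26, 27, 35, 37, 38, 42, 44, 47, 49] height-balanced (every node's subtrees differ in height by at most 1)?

Tree (level-order array): [10, None, 11, None, 22, None, 26, None, 27, None, 35, None, 37, None, 38, None, 42, None, 44, None, 47, None, 49]
Definition: a tree is height-balanced if, at every node, |h(left) - h(right)| <= 1 (empty subtree has height -1).
Bottom-up per-node check:
  node 49: h_left=-1, h_right=-1, diff=0 [OK], height=0
  node 47: h_left=-1, h_right=0, diff=1 [OK], height=1
  node 44: h_left=-1, h_right=1, diff=2 [FAIL (|-1-1|=2 > 1)], height=2
  node 42: h_left=-1, h_right=2, diff=3 [FAIL (|-1-2|=3 > 1)], height=3
  node 38: h_left=-1, h_right=3, diff=4 [FAIL (|-1-3|=4 > 1)], height=4
  node 37: h_left=-1, h_right=4, diff=5 [FAIL (|-1-4|=5 > 1)], height=5
  node 35: h_left=-1, h_right=5, diff=6 [FAIL (|-1-5|=6 > 1)], height=6
  node 27: h_left=-1, h_right=6, diff=7 [FAIL (|-1-6|=7 > 1)], height=7
  node 26: h_left=-1, h_right=7, diff=8 [FAIL (|-1-7|=8 > 1)], height=8
  node 22: h_left=-1, h_right=8, diff=9 [FAIL (|-1-8|=9 > 1)], height=9
  node 11: h_left=-1, h_right=9, diff=10 [FAIL (|-1-9|=10 > 1)], height=10
  node 10: h_left=-1, h_right=10, diff=11 [FAIL (|-1-10|=11 > 1)], height=11
Node 44 violates the condition: |-1 - 1| = 2 > 1.
Result: Not balanced
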